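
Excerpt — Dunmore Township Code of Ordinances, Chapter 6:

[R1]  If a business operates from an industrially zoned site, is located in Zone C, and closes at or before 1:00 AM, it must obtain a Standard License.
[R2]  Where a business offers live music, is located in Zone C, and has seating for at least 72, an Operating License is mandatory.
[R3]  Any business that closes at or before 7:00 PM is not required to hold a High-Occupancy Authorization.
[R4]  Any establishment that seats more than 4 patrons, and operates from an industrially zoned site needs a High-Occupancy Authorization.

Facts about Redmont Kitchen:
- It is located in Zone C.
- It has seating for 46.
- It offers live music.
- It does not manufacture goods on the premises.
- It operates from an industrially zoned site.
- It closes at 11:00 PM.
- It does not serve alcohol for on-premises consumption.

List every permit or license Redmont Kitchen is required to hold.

[R1] operates from an industrially zoned site; is located in Zone C; closes 11:00 PM, at/before 1:00 AM → Standard License required.
[R2] offers live music; is located in Zone C; seating 46 < 72 → Operating License not required.
[R3] closes 11:00 PM, after 7:00 PM → High-Occupancy Authorization exemption does not apply.
[R4] seating 46 > 4; operates from an industrially zoned site → High-Occupancy Authorization required.

High-Occupancy Authorization, Standard License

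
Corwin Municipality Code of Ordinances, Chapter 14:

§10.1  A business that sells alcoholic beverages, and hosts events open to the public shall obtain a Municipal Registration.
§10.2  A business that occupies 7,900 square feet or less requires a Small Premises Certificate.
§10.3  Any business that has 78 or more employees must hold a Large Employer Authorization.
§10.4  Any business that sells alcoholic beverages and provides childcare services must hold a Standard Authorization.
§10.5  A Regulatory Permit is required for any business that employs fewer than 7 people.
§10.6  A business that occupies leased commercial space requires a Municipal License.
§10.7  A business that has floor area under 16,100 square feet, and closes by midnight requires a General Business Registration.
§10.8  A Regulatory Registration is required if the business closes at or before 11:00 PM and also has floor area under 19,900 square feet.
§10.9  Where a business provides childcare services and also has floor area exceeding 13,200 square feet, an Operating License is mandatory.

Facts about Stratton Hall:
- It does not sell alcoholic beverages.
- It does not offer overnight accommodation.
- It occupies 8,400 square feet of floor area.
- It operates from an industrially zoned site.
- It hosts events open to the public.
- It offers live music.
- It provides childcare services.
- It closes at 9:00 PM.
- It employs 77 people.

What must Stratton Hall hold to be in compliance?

General Business Registration, Regulatory Registration

§10.1 does not sell alcoholic beverages; hosts events open to the public → Municipal Registration not required.
§10.2 floor area 8,400 square feet > 7,900 square feet → Small Premises Certificate not required.
§10.3 employees 77 < 78 → Large Employer Authorization not required.
§10.4 does not sell alcoholic beverages; provides childcare services → Standard Authorization not required.
§10.5 employees 77 ≥ 7 → Regulatory Permit not required.
§10.6 operates from an industrially zoned site (not: occupies leased commercial space) → Municipal License not required.
§10.7 floor area 8,400 square feet < 16,100 square feet; closes 9:00 PM, at/before midnight → General Business Registration required.
§10.8 closes 9:00 PM, at/before 11:00 PM; floor area 8,400 square feet < 19,900 square feet → Regulatory Registration required.
§10.9 provides childcare services; floor area 8,400 square feet ≤ 13,200 square feet → Operating License not required.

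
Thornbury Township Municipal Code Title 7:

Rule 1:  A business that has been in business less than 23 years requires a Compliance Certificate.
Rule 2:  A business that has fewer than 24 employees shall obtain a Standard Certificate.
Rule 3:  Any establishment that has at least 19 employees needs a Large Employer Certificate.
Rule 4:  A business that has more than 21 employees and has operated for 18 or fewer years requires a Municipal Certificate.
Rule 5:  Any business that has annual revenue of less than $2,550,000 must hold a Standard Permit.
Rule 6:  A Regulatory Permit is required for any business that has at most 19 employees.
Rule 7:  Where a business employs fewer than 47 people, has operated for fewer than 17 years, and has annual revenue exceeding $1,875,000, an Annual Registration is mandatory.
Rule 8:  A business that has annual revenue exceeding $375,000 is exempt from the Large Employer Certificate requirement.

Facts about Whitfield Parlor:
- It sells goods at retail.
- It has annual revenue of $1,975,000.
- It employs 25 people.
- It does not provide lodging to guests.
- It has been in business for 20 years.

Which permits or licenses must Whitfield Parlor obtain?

Rule 1: years in business 20 < 23 → Compliance Certificate required.
Rule 2: employees 25 ≥ 24 → Standard Certificate not required.
Rule 3: employees 25 ≥ 19 → Large Employer Certificate required.
Rule 4: employees 25 > 21; years in business 20 > 18 → Municipal Certificate not required.
Rule 5: revenue $1,975,000 < $2,550,000 → Standard Permit required.
Rule 6: employees 25 > 19 → Regulatory Permit not required.
Rule 7: employees 25 < 47; years in business 20 ≥ 17; revenue $1,975,000 > $1,875,000 → Annual Registration not required.
Rule 8: revenue $1,975,000 > $375,000 → exempt from Large Employer Certificate.

Compliance Certificate, Standard Permit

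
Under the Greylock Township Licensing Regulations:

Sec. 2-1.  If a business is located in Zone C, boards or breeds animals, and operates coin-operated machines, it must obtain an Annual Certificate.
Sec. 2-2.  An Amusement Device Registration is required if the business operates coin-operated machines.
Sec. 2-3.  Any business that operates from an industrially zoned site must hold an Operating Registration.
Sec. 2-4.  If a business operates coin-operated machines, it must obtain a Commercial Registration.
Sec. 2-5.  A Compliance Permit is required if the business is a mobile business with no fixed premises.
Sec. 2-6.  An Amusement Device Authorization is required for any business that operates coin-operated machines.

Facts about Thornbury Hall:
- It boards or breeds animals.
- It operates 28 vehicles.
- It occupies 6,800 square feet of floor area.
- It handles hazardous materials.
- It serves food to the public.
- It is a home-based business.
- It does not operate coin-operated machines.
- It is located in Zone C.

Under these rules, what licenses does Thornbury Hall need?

None

Sec. 2-1. is located in Zone C; boards or breeds animals; does not operate coin-operated machines → Annual Certificate not required.
Sec. 2-2. does not operate coin-operated machines → Amusement Device Registration not required.
Sec. 2-3. is a home-based business (not: operates from an industrially zoned site) → Operating Registration not required.
Sec. 2-4. does not operate coin-operated machines → Commercial Registration not required.
Sec. 2-5. is a home-based business (not: is a mobile business with no fixed premises) → Compliance Permit not required.
Sec. 2-6. does not operate coin-operated machines → Amusement Device Authorization not required.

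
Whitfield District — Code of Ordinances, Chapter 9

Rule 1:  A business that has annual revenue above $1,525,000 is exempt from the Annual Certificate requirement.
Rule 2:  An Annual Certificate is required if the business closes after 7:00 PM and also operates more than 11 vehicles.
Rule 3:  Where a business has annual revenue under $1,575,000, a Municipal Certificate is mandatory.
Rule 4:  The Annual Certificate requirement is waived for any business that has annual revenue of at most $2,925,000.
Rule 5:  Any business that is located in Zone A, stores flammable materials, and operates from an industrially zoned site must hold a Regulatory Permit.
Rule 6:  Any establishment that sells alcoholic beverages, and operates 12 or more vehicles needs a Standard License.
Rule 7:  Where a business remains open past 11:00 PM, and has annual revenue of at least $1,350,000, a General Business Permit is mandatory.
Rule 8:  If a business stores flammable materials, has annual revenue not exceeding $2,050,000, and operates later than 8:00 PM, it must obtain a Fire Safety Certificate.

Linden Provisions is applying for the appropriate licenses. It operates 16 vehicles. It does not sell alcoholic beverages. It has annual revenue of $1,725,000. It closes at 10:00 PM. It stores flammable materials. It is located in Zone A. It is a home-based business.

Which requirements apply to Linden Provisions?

Fire Safety Certificate

Rule 1: revenue $1,725,000 > $1,525,000 → exempt from Annual Certificate.
Rule 2: closes 10:00 PM, after 7:00 PM; vehicles 16 > 11 → Annual Certificate required.
Rule 3: revenue $1,725,000 ≥ $1,575,000 → Municipal Certificate not required.
Rule 4: revenue $1,725,000 ≤ $2,925,000 → exempt from Annual Certificate.
Rule 5: is located in Zone A; stores flammable materials; is a home-based business (not: operates from an industrially zoned site) → Regulatory Permit not required.
Rule 6: does not sell alcoholic beverages; vehicles 16 ≥ 12 → Standard License not required.
Rule 7: closes 10:00 PM, at/before 11:00 PM; revenue $1,725,000 ≥ $1,350,000 → General Business Permit not required.
Rule 8: stores flammable materials; revenue $1,725,000 ≤ $2,050,000; closes 10:00 PM, after 8:00 PM → Fire Safety Certificate required.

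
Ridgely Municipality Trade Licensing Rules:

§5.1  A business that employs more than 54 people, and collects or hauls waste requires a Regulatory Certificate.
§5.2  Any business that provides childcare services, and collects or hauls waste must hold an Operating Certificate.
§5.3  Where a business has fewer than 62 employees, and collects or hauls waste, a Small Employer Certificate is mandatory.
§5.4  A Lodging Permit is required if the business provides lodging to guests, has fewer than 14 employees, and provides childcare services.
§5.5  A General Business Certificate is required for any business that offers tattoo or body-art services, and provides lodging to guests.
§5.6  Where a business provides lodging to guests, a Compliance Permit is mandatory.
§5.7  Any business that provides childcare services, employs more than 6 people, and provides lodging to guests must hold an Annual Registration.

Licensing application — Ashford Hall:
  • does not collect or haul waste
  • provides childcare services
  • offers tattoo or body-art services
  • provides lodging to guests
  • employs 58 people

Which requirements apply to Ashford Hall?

Annual Registration, Compliance Permit, General Business Certificate

§5.1 employees 58 > 54; does not collect or haul waste → Regulatory Certificate not required.
§5.2 provides childcare services; does not collect or haul waste → Operating Certificate not required.
§5.3 employees 58 < 62; does not collect or haul waste → Small Employer Certificate not required.
§5.4 provides lodging to guests; employees 58 ≥ 14; provides childcare services → Lodging Permit not required.
§5.5 offers tattoo or body-art services; provides lodging to guests → General Business Certificate required.
§5.6 provides lodging to guests → Compliance Permit required.
§5.7 provides childcare services; employees 58 > 6; provides lodging to guests → Annual Registration required.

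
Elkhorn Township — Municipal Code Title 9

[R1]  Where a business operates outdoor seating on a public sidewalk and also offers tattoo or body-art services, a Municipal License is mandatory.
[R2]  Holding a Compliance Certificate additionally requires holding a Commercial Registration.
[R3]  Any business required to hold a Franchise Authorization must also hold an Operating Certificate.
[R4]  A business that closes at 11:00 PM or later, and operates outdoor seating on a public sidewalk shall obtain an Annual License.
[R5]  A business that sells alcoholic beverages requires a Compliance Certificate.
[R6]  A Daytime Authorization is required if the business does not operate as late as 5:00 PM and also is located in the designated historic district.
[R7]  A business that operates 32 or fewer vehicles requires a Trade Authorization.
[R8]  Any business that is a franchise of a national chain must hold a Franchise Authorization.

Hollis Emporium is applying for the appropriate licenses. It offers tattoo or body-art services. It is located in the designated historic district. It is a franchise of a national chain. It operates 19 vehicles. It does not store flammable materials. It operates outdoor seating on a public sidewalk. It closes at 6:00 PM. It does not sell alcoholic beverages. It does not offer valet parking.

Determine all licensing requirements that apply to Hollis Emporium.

Franchise Authorization, Municipal License, Operating Certificate, Trade Authorization

[R1] operates outdoor seating on a public sidewalk; offers tattoo or body-art services → Municipal License required.
[R2] Compliance Certificate is not required → no effect.
[R3] Franchise Authorization is required → Operating Certificate also required.
[R4] closes 6:00 PM, at/before 11:00 PM; operates outdoor seating on a public sidewalk → Annual License not required.
[R5] does not sell alcoholic beverages → Compliance Certificate not required.
[R6] closes 6:00 PM, after 5:00 PM; is located in the designated historic district → Daytime Authorization not required.
[R7] vehicles 19 ≤ 32 → Trade Authorization required.
[R8] is a franchise of a national chain → Franchise Authorization required.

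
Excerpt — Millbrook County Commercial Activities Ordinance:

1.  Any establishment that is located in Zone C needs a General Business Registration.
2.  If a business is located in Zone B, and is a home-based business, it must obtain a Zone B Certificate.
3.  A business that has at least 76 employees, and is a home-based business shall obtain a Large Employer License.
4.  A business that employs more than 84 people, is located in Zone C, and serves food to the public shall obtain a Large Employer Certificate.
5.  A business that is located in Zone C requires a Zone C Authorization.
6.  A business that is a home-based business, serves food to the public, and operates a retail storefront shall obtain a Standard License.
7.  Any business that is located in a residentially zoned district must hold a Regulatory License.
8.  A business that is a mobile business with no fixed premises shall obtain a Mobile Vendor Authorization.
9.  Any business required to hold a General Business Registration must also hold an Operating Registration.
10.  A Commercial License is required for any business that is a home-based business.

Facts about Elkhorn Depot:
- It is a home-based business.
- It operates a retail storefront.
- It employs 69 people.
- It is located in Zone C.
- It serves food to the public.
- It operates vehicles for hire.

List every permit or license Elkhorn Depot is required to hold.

1. is located in Zone C → General Business Registration required.
2. is located in Zone C (not: is located in Zone B); is a home-based business → Zone B Certificate not required.
3. employees 69 < 76; is a home-based business → Large Employer License not required.
4. employees 69 ≤ 84; is located in Zone C; serves food to the public → Large Employer Certificate not required.
5. is located in Zone C → Zone C Authorization required.
6. is a home-based business; serves food to the public; operates a retail storefront → Standard License required.
7. is located in Zone C (not: is located in a residentially zoned district) → Regulatory License not required.
8. is a home-based business (not: is a mobile business with no fixed premises) → Mobile Vendor Authorization not required.
9. General Business Registration is required → Operating Registration also required.
10. is a home-based business → Commercial License required.

Commercial License, General Business Registration, Operating Registration, Standard License, Zone C Authorization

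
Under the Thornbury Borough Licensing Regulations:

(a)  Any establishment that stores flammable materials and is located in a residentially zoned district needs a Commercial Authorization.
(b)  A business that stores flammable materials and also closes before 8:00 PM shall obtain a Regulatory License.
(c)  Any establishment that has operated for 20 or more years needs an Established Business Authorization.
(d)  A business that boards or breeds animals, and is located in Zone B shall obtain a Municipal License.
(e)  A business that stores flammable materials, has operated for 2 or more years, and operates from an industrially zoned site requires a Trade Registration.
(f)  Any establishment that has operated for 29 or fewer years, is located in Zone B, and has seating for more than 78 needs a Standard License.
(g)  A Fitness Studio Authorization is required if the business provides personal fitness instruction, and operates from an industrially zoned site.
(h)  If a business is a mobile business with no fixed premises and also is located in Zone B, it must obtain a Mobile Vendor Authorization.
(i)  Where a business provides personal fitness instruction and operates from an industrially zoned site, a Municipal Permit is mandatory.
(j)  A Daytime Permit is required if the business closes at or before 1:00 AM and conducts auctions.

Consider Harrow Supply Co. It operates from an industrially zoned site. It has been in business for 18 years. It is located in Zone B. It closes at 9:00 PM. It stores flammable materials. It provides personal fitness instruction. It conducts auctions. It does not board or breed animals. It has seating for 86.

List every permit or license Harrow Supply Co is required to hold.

Daytime Permit, Fitness Studio Authorization, Municipal Permit, Standard License, Trade Registration

(a) stores flammable materials; is located in Zone B (not: is located in a residentially zoned district) → Commercial Authorization not required.
(b) stores flammable materials; closes 9:00 PM, after 8:00 PM → Regulatory License not required.
(c) years in business 18 < 20 → Established Business Authorization not required.
(d) does not board or breed animals; is located in Zone B → Municipal License not required.
(e) stores flammable materials; years in business 18 ≥ 2; operates from an industrially zoned site → Trade Registration required.
(f) years in business 18 ≤ 29; is located in Zone B; seating 86 > 78 → Standard License required.
(g) provides personal fitness instruction; operates from an industrially zoned site → Fitness Studio Authorization required.
(h) operates from an industrially zoned site (not: is a mobile business with no fixed premises); is located in Zone B → Mobile Vendor Authorization not required.
(i) provides personal fitness instruction; operates from an industrially zoned site → Municipal Permit required.
(j) closes 9:00 PM, at/before 1:00 AM; conducts auctions → Daytime Permit required.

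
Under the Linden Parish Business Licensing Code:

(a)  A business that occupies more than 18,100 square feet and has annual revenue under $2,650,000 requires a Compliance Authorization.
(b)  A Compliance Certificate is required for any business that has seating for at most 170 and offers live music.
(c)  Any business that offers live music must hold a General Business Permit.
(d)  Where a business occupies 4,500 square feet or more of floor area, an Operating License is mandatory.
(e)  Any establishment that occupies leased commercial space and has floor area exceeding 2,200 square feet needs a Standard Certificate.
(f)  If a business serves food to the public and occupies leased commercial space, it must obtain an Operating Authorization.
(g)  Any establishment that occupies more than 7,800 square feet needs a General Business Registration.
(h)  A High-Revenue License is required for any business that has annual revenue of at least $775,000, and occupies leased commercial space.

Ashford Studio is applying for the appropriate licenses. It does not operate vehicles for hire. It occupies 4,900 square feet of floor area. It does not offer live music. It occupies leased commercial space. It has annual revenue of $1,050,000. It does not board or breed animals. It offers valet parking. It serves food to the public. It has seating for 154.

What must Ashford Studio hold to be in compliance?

High-Revenue License, Operating Authorization, Operating License, Standard Certificate

(a) floor area 4,900 square feet ≤ 18,100 square feet; revenue $1,050,000 < $2,650,000 → Compliance Authorization not required.
(b) seating 154 ≤ 170; does not offer live music → Compliance Certificate not required.
(c) does not offer live music → General Business Permit not required.
(d) floor area 4,900 square feet ≥ 4,500 square feet → Operating License required.
(e) occupies leased commercial space; floor area 4,900 square feet > 2,200 square feet → Standard Certificate required.
(f) serves food to the public; occupies leased commercial space → Operating Authorization required.
(g) floor area 4,900 square feet ≤ 7,800 square feet → General Business Registration not required.
(h) revenue $1,050,000 ≥ $775,000; occupies leased commercial space → High-Revenue License required.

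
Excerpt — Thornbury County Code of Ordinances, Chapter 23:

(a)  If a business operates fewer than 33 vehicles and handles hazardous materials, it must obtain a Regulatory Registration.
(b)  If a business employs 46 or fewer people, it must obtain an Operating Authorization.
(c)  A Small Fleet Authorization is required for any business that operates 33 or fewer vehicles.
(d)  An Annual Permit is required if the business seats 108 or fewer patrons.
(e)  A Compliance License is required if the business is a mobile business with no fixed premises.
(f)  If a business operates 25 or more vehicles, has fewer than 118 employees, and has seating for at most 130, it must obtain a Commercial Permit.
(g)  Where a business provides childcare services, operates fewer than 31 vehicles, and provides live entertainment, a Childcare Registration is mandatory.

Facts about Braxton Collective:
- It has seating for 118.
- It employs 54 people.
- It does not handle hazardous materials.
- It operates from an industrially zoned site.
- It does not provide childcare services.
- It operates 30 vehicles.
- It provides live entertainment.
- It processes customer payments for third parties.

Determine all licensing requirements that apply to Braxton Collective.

Commercial Permit, Small Fleet Authorization

(a) vehicles 30 < 33; does not handle hazardous materials → Regulatory Registration not required.
(b) employees 54 > 46 → Operating Authorization not required.
(c) vehicles 30 ≤ 33 → Small Fleet Authorization required.
(d) seating 118 > 108 → Annual Permit not required.
(e) operates from an industrially zoned site (not: is a mobile business with no fixed premises) → Compliance License not required.
(f) vehicles 30 ≥ 25; employees 54 < 118; seating 118 ≤ 130 → Commercial Permit required.
(g) does not provide childcare services; vehicles 30 < 31; provides live entertainment → Childcare Registration not required.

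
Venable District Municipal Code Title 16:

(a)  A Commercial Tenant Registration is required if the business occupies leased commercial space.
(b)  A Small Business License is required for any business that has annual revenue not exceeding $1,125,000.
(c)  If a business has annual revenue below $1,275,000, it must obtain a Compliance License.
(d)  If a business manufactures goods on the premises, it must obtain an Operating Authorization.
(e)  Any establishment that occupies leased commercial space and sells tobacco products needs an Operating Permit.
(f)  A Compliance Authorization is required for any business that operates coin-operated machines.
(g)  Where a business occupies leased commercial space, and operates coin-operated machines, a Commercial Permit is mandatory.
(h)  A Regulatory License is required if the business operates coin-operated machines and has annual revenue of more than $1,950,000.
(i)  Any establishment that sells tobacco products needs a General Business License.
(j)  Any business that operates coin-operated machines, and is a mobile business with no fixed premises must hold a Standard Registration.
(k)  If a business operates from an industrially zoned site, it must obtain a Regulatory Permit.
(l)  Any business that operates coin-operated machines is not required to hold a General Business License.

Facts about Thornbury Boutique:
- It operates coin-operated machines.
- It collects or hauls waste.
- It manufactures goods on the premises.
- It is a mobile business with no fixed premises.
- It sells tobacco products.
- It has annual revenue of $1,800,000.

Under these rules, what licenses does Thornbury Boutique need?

(a) is a mobile business with no fixed premises (not: occupies leased commercial space) → Commercial Tenant Registration not required.
(b) revenue $1,800,000 > $1,125,000 → Small Business License not required.
(c) revenue $1,800,000 ≥ $1,275,000 → Compliance License not required.
(d) manufactures goods on the premises → Operating Authorization required.
(e) is a mobile business with no fixed premises (not: occupies leased commercial space); sells tobacco products → Operating Permit not required.
(f) operates coin-operated machines → Compliance Authorization required.
(g) is a mobile business with no fixed premises (not: occupies leased commercial space); operates coin-operated machines → Commercial Permit not required.
(h) operates coin-operated machines; revenue $1,800,000 ≤ $1,950,000 → Regulatory License not required.
(i) sells tobacco products → General Business License required.
(j) operates coin-operated machines; is a mobile business with no fixed premises → Standard Registration required.
(k) is a mobile business with no fixed premises (not: operates from an industrially zoned site) → Regulatory Permit not required.
(l) operates coin-operated machines → exempt from General Business License.

Compliance Authorization, Operating Authorization, Standard Registration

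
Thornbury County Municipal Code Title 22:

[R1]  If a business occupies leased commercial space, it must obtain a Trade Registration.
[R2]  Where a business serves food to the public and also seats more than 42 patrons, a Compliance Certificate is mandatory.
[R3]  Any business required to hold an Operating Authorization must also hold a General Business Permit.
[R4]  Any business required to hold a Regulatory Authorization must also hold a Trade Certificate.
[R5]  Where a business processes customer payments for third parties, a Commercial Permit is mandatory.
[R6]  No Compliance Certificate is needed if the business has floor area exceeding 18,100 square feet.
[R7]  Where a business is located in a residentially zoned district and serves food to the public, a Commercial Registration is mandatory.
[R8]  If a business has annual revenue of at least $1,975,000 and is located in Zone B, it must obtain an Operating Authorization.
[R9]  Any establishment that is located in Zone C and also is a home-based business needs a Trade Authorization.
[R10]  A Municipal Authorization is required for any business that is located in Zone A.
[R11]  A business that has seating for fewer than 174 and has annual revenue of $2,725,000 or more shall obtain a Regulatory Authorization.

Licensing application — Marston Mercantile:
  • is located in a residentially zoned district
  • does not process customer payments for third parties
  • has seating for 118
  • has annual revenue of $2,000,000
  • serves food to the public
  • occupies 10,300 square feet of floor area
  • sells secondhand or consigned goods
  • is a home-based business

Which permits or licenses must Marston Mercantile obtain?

Commercial Registration, Compliance Certificate

[R1] is a home-based business (not: occupies leased commercial space) → Trade Registration not required.
[R2] serves food to the public; seating 118 > 42 → Compliance Certificate required.
[R3] Operating Authorization is not required → no effect.
[R4] Regulatory Authorization is not required → no effect.
[R5] does not process customer payments for third parties → Commercial Permit not required.
[R6] floor area 10,300 square feet ≤ 18,100 square feet → Compliance Certificate exemption does not apply.
[R7] is located in a residentially zoned district; serves food to the public → Commercial Registration required.
[R8] revenue $2,000,000 ≥ $1,975,000; is located in a residentially zoned district (not: is located in Zone B) → Operating Authorization not required.
[R9] is located in a residentially zoned district (not: is located in Zone C); is a home-based business → Trade Authorization not required.
[R10] is located in a residentially zoned district (not: is located in Zone A) → Municipal Authorization not required.
[R11] seating 118 < 174; revenue $2,000,000 < $2,725,000 → Regulatory Authorization not required.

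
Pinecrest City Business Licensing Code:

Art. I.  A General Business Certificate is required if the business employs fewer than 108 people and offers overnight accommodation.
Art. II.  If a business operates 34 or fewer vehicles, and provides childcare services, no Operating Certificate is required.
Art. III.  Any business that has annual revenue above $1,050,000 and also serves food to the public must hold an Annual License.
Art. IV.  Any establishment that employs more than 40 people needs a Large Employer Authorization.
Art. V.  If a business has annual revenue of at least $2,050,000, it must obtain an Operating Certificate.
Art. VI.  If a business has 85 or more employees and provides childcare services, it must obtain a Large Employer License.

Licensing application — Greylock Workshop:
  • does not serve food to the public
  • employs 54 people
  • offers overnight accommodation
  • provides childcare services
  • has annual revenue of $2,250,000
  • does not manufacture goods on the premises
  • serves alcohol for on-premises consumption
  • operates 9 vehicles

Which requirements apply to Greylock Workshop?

General Business Certificate, Large Employer Authorization

Art. I. employees 54 < 108; offers overnight accommodation → General Business Certificate required.
Art. II. vehicles 9 ≤ 34; provides childcare services → exempt from Operating Certificate.
Art. III. revenue $2,250,000 > $1,050,000; does not serve food to the public → Annual License not required.
Art. IV. employees 54 > 40 → Large Employer Authorization required.
Art. V. revenue $2,250,000 ≥ $2,050,000 → Operating Certificate required.
Art. VI. employees 54 < 85; provides childcare services → Large Employer License not required.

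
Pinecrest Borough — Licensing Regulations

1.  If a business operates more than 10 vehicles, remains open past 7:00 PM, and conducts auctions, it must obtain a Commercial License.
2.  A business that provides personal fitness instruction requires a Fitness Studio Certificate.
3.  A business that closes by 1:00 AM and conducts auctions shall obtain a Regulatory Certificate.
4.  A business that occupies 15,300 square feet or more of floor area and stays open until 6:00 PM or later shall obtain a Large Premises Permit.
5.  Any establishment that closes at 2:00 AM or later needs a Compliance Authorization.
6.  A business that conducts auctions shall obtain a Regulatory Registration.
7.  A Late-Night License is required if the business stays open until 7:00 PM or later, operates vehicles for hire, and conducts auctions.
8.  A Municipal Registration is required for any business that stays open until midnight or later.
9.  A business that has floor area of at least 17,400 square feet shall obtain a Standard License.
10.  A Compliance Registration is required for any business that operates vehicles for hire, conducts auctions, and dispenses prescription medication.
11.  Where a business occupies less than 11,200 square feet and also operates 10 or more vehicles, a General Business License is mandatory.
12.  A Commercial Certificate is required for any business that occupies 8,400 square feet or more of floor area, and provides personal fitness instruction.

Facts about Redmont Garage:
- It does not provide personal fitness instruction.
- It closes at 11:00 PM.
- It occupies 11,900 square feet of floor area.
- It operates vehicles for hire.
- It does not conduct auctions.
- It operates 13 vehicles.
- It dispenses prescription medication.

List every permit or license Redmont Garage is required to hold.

1. vehicles 13 > 10; closes 11:00 PM, after 7:00 PM; does not conduct auctions → Commercial License not required.
2. does not provide personal fitness instruction → Fitness Studio Certificate not required.
3. closes 11:00 PM, at/before 1:00 AM; does not conduct auctions → Regulatory Certificate not required.
4. floor area 11,900 square feet < 15,300 square feet; closes 11:00 PM, after 6:00 PM → Large Premises Permit not required.
5. closes 11:00 PM, at/before 2:00 AM → Compliance Authorization not required.
6. does not conduct auctions → Regulatory Registration not required.
7. closes 11:00 PM, after 7:00 PM; operates vehicles for hire; does not conduct auctions → Late-Night License not required.
8. closes 11:00 PM, at/before midnight → Municipal Registration not required.
9. floor area 11,900 square feet < 17,400 square feet → Standard License not required.
10. operates vehicles for hire; does not conduct auctions; dispenses prescription medication → Compliance Registration not required.
11. floor area 11,900 square feet ≥ 11,200 square feet; vehicles 13 ≥ 10 → General Business License not required.
12. floor area 11,900 square feet ≥ 8,400 square feet; does not provide personal fitness instruction → Commercial Certificate not required.

None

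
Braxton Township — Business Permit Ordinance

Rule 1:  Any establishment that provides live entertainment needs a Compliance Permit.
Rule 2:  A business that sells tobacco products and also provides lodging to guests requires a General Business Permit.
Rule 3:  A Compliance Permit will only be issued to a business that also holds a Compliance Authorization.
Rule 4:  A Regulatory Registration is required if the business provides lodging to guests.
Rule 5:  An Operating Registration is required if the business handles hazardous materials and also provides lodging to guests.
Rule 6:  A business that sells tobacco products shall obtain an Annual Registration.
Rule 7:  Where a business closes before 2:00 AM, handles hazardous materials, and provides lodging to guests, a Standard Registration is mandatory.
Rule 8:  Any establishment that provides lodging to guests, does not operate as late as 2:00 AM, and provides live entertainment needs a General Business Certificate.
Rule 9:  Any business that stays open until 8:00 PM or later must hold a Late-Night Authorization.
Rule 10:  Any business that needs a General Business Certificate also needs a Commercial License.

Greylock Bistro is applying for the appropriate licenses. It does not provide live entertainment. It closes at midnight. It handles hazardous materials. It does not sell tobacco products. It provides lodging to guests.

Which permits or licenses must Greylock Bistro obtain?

Late-Night Authorization, Operating Registration, Regulatory Registration, Standard Registration

Rule 1: does not provide live entertainment → Compliance Permit not required.
Rule 2: does not sell tobacco products; provides lodging to guests → General Business Permit not required.
Rule 3: Compliance Permit is not required → no effect.
Rule 4: provides lodging to guests → Regulatory Registration required.
Rule 5: handles hazardous materials; provides lodging to guests → Operating Registration required.
Rule 6: does not sell tobacco products → Annual Registration not required.
Rule 7: closes midnight, at/before 2:00 AM; handles hazardous materials; provides lodging to guests → Standard Registration required.
Rule 8: provides lodging to guests; closes midnight, at/before 2:00 AM; does not provide live entertainment → General Business Certificate not required.
Rule 9: closes midnight, after 8:00 PM → Late-Night Authorization required.
Rule 10: General Business Certificate is not required → no effect.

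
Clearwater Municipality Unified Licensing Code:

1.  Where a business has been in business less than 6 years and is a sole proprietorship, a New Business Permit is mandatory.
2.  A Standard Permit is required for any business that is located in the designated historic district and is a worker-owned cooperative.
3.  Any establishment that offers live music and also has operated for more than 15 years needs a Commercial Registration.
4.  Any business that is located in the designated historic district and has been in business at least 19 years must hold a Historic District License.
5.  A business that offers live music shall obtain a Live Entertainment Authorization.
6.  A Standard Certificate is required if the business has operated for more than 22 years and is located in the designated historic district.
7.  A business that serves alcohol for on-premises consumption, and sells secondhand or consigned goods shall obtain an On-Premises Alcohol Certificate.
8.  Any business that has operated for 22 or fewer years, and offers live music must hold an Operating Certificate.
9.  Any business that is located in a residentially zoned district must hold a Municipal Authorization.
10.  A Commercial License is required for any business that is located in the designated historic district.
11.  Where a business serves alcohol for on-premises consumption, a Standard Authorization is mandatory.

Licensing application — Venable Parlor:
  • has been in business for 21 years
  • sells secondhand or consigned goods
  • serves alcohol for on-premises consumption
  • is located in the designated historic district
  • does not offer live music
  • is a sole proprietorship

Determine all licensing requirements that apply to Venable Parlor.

Commercial License, Historic District License, On-Premises Alcohol Certificate, Standard Authorization

1. years in business 21 ≥ 6; is a sole proprietorship → New Business Permit not required.
2. is located in the designated historic district; is a sole proprietorship (not: is a worker-owned cooperative) → Standard Permit not required.
3. does not offer live music; years in business 21 > 15 → Commercial Registration not required.
4. is located in the designated historic district; years in business 21 ≥ 19 → Historic District License required.
5. does not offer live music → Live Entertainment Authorization not required.
6. years in business 21 ≤ 22; is located in the designated historic district → Standard Certificate not required.
7. serves alcohol for on-premises consumption; sells secondhand or consigned goods → On-Premises Alcohol Certificate required.
8. years in business 21 ≤ 22; does not offer live music → Operating Certificate not required.
9. is located in the designated historic district (not: is located in a residentially zoned district) → Municipal Authorization not required.
10. is located in the designated historic district → Commercial License required.
11. serves alcohol for on-premises consumption → Standard Authorization required.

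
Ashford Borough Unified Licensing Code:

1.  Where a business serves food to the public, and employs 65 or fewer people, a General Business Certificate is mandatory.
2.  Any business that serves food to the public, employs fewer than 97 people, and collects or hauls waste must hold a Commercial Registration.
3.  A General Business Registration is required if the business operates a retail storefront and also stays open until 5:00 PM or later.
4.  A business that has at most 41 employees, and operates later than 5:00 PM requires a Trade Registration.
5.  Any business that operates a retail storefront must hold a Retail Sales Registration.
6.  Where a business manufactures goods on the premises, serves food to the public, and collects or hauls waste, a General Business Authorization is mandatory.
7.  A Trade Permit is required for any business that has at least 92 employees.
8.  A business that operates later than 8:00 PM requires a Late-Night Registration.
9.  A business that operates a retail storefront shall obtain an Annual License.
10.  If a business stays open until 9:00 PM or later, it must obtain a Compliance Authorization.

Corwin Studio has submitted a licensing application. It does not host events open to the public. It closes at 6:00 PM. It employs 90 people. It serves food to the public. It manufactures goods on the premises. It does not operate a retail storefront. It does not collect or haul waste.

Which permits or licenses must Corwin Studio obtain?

None

1. serves food to the public; employees 90 > 65 → General Business Certificate not required.
2. serves food to the public; employees 90 < 97; does not collect or haul waste → Commercial Registration not required.
3. does not operate a retail storefront; closes 6:00 PM, after 5:00 PM → General Business Registration not required.
4. employees 90 > 41; closes 6:00 PM, after 5:00 PM → Trade Registration not required.
5. does not operate a retail storefront → Retail Sales Registration not required.
6. manufactures goods on the premises; serves food to the public; does not collect or haul waste → General Business Authorization not required.
7. employees 90 < 92 → Trade Permit not required.
8. closes 6:00 PM, at/before 8:00 PM → Late-Night Registration not required.
9. does not operate a retail storefront → Annual License not required.
10. closes 6:00 PM, at/before 9:00 PM → Compliance Authorization not required.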